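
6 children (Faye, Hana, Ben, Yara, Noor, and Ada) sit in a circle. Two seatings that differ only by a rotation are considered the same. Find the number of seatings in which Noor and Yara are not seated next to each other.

All circular seatings of 6 people number (5)! = 120.
Those with Noor next to Yara: fuse the pair into one unit and seat 5 units around a circle — 2·(4)! = 48.
Subtracting, 120 − 48 = 72.

72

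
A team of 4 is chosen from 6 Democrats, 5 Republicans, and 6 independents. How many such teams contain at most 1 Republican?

Split by how many Republicans are chosen (0 through 1).
Sum: C(5,0)·C(12,4) + C(5,1)·C(12,3) = 495 + 1100 = 1595.

1595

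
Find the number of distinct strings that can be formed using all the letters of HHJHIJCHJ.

2520

The 9 letters of HHJHIJCHJ have repeats: H appearing 4 times and J appearing 3 times.
So there are 9! / (4!·3!) = 2520 distinguishable arrangements.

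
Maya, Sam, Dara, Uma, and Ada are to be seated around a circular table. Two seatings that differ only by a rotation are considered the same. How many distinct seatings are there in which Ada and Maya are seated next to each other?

Treat {Ada, Maya} as one unit (2 internal orders) and seat the resulting 4 units around the table: (3)! circular arrangements.
So 2 × (3)! = 2 × 6 = 12.

12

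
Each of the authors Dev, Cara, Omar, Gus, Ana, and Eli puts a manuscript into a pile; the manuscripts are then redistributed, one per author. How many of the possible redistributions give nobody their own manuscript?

Count assignments avoiding every fixed point. For any j of the 6 authors fixed to their own manuscript, the other 6−j can be arranged in (6−j)! ways.
By inclusion–exclusion this is Σ_{j=0}^{6} (−1)^j C(6,j)·(6−j)!.
Computing: 720 − 720 + 360 − 120 + 30 − 6 + 1 = 265.

265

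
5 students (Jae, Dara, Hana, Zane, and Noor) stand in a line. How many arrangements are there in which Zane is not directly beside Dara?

72

Of the 5! = 120 arrangements, those with Zane and Dara adjacent number 2 × 4! = 48 (treat the pair as a block with 2 internal orders).
So 120 − 48 = 72 arrangements keep them apart.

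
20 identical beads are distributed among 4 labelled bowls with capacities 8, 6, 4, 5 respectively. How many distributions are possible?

Ignoring the caps, the number of non-negative solutions to x_1+…+x_4 = 20 is C(23,3) = 1771.
Subtract solutions that violate a single cap (substitute x_i' = x_i − (cap_i+1)): x_1 ≥ 9 gives C(14,3) = 364; x_2 ≥ 7 gives C(16,3) = 560; x_3 ≥ 5 gives C(18,3) = 816; x_4 ≥ 6 gives C(17,3) = 680. Together 2420.
Add back pairs where two caps are both exceeded: 35 + 84 + 56 + 165 + 120 + 220 = 680.
Subtract triples: 0 + 0 + 1 + 10 = 11.
By inclusion–exclusion the count is 1771 − 2420 + 680 − 11 = 20.

20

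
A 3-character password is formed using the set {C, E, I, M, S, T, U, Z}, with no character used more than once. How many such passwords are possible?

This is a permutation of 3 out of 8: P(8,3) = 8!/5!.
That product is 8 × 7 × 6 = 336.

336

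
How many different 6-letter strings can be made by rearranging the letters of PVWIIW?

180

The 6 letters of PVWIIW have repeats: I appearing twice and W appearing twice.
Dividing 6! = 720 by 2!·2! = 4 for the repeated letters gives 180.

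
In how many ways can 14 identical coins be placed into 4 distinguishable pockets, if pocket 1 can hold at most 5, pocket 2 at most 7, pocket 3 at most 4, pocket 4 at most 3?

51

Ignoring the caps, the number of non-negative solutions to x_1+…+x_4 = 14 is C(17,3) = 680.
Subtract solutions that violate a single cap (substitute x_i' = x_i − (cap_i+1)): x_1 ≥ 6 gives C(11,3) = 165; x_2 ≥ 8 gives C(9,3) = 84; x_3 ≥ 5 gives C(12,3) = 220; x_4 ≥ 4 gives C(13,3) = 286. Together 755.
Add back pairs where two caps are both exceeded: 1 + 20 + 35 + 4 + 10 + 56 = 126.
By inclusion–exclusion the count is 680 − 755 + 126 = 51.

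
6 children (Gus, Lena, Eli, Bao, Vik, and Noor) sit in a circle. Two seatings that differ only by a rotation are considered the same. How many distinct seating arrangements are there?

Fix one person's seat to break rotational symmetry; the remaining 5 people can be arranged in (5)! = 120 ways.

120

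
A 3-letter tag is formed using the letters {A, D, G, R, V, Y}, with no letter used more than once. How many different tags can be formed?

120

This is a permutation of 3 out of 6: P(6,3) = 6!/3!.
6 × 5 × 4 = 120.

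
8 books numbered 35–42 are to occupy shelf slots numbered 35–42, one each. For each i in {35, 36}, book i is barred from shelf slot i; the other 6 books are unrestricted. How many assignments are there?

Let Aᵢ (for i ∈ {35, 36}) be the placements that put book i in its forbidden shelf slot. Any j of these fix j positions, leaving (8−j)! ways to fill the rest, and there are C(2,j) ways to pick which j.
By inclusion–exclusion, the number of valid placements is Σ_{j=0}^{2} (−1)^j C(2,j)·(8−j)!.
Computing: 40320 − 10080 + 720 = 30960.

30960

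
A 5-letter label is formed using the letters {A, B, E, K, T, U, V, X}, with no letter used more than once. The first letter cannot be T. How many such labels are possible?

The first letter has 8−1 = 7 choices (anything except T).
The remaining 4 letters are filled from the other 7 symbols without repetition: 7 × 6 × 5 × 4 = 840.
Total: 7 × 840 = 5880.

5880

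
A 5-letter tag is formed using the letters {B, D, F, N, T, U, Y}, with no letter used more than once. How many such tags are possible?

2520

Choose and order 5 of the 7 symbols: the first letter has 7 options, the next 6, and so on down to 3.
7 × 6 × 5 × 4 × 3 = 2520.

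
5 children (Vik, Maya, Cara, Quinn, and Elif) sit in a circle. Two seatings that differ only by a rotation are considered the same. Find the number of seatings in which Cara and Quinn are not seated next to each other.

12

Without the restriction there are (4)! = 24 seatings.
Seatings with Cara beside Quinn: treat them as a block with 2 internal orders, giving 2 × (3)! = 12.
Subtracting, 24 − 12 = 12.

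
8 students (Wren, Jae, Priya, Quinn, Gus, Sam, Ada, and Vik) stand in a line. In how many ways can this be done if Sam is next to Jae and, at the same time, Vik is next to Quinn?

2880

Treat {Sam,Jae} as one block (2 orders) and {Vik,Quinn} as another (2 orders).
That leaves 6 units to arrange: 2 × 2 × 6! = 4 × 720 = 2880.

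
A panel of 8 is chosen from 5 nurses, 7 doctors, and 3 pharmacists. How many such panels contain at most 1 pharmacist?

Split by how many pharmacists are chosen (0 through 1).
Sum: C(3,0)·C(12,8) + C(3,1)·C(12,7) = 495 + 2376 = 2871.

2871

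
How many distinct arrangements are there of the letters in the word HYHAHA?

60

The 6 letters of HYHAHA have repeats: A appearing twice and H appearing 3 times.
So there are 6! / (3!·2!) = 60 distinguishable arrangements.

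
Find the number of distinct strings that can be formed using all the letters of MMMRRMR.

35

Letter multiplicities in MMMRRMR: M×4, R×3.
Dividing 7! = 5040 by 4!·3! = 144 for the repeated letters gives 35.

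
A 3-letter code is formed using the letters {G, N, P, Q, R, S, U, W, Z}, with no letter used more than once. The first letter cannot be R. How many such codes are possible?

448

The first letter has 9−1 = 8 choices (anything except R).
The remaining 2 letters are filled from the other 8 symbols without repetition: 8 × 7 = 56.
Total: 8 × 56 = 448.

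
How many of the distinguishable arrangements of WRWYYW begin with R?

10

With the first slot taken by R, it remains to arrange the other 5 letters (WWYYW).
Those 5 letters have W appearing 3 times and Y appearing twice, giving (5)!/(3!·2!) = 10.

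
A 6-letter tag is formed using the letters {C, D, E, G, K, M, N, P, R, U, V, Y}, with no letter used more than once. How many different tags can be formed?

Choose and order 6 of the 12 symbols: the first letter has 12 options, the next 11, and so on down to 7.
12 × 11 × 10 × 9 × 8 × 7 = 665280.

665280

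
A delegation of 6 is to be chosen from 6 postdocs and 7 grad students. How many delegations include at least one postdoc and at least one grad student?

With no constraint there are C(13,6) = 1716 possible selections.
Selections missing a whole group: no postdocs → C(7,6) = 7; no grad students → C(6,6) = 1.
Both groups omitted at once is impossible, so 1716 − 8 = 1708.

1708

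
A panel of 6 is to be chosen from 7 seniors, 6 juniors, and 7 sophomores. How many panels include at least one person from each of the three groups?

32340

Unrestricted: C(20,6) = 38760 ways to pick any 6 of the 20.
Selections missing a whole group: no seniors → C(13,6) = 1716; no juniors → C(14,6) = 3003; no sophomores → C(13,6) = 1716.
Add back selections omitting two groups (i.e. drawn from a single group): C(7,6) + C(6,6) + C(7,6) = 15.
By inclusion–exclusion: 38760 − 6435 + 15 = 32340.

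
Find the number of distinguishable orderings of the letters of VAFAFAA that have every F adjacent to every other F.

Treat the 2 copies of F as a single block. The multiset to arrange is then {FF, A, A, A, A, V}, 6 items in all.
That gives (6)!/(4!) = 30 arrangements.

30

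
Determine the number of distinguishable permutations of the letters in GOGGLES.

GOGGLES has 7 letters with G appearing 3 times.
So there are 7! / (3!) = 840 distinguishable arrangements.

840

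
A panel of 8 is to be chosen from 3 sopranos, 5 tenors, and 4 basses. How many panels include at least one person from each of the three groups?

485

With no constraint there are C(12,8) = 495 possible selections.
Selections missing a whole group: no sopranos → C(9,8) = 9; no tenors → C(7,8) = 0; no basses → C(8,8) = 1.
Add back selections omitting two groups (i.e. drawn from a single group): C(3,8) + C(5,8) + C(4,8) = 0.
By inclusion–exclusion: 495 − 10 + 0 = 485.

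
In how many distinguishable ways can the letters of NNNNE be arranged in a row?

The 5 letters of NNNNE have repeats: N appearing 4 times.
The number of distinct arrangements is 5!/(4!) = 120/24 = 5.

5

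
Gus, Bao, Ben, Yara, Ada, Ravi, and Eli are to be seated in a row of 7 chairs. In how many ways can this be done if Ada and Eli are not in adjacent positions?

Of the 7! = 5040 arrangements, those with Ada and Eli adjacent number 2 × 6! = 1440 (treat the pair as a block with 2 internal orders).
Complementary counting: 5040 − 1440 = 3600.

3600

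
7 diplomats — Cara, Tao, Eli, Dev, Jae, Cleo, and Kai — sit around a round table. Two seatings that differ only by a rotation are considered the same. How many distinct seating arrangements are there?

Around a circle, 7 distinct people have 7!/7 = (6)! = 720 rotationally distinct seatings.

720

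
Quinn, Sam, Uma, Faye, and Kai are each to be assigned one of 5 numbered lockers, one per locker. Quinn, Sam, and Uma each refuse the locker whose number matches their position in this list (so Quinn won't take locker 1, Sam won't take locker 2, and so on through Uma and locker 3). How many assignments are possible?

64

Let Aᵢ (for i ∈ {1, 2, 3}) be the placements that put person i in their forbidden locker. Any j of these fix j positions, leaving (5−j)! ways to fill the rest, and there are C(3,j) ways to pick which j.
By inclusion–exclusion, the number of valid placements is Σ_{j=0}^{3} (−1)^j C(3,j)·(5−j)!.
Computing: 120 − 72 + 18 − 2 = 64.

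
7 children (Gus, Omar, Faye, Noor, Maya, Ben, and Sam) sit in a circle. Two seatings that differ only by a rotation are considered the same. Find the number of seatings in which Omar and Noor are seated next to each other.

Treat {Omar, Noor} as one unit (2 internal orders) and seat the resulting 6 units around the table: (5)! circular arrangements.
So 2 × (5)! = 2 × 120 = 240.

240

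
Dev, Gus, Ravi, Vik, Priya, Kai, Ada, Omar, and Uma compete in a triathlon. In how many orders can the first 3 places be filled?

This is an ordered selection of 3 from 9: P(9,3).
That gives 9 × 8 × 7 = 504.

504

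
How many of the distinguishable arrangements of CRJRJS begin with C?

Fix C in the first position and arrange the remaining 5 letters.
Those 5 letters have J appearing twice and R appearing twice, giving (5)!/(2!·2!) = 30.

30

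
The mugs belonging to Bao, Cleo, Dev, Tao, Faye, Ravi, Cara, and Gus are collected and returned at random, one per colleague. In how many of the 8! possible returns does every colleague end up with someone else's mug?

Count assignments avoiding every fixed point. For any j of the 8 colleagues fixed to their own mug, the other 8−j can be arranged in (8−j)! ways.
By inclusion–exclusion this is Σ_{j=0}^{8} (−1)^j C(8,j)·(8−j)!.
Computing: 40320 − 40320 + 20160 − 6720 + 1680 − 336 + 56 − 8 + 1 = 14833.

14833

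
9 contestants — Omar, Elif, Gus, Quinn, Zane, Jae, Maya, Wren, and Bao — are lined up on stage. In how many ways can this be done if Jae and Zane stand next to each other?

80640

Glue Jae and Zane into one block (2 internal orders), leaving 8 units to arrange in a row.
So the count is 2·(8)! = 80640.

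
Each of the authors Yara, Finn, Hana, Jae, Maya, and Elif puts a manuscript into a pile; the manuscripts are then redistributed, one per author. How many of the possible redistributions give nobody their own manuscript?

This is the derangement count D_6: permutations of 6 items with no fixed point.
By inclusion–exclusion this is Σ_{j=0}^{6} (−1)^j C(6,j)·(6−j)!.
Computing: 720 − 720 + 360 − 120 + 30 − 6 + 1 = 265.

265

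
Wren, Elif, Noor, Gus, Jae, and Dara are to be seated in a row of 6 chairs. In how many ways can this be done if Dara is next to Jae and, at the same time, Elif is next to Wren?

Treat {Dara,Jae} as one block (2 orders) and {Elif,Wren} as another (2 orders).
That leaves 4 units to arrange: 2 × 2 × 4! = 4 × 24 = 96.

96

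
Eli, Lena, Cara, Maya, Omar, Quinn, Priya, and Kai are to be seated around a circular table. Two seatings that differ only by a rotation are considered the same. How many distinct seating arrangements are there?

5040

Seat Eli anywhere (absorbing the rotational symmetry), then permute the other 7: (7)! = 5040.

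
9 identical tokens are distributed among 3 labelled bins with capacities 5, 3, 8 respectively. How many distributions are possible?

23

Without the upper bounds there are C(11,2) = 55 ways to split 9 among 3 bins.
Subtract solutions that violate a single cap (substitute x_i' = x_i − (cap_i+1)): x_1 ≥ 6 gives C(5,2) = 10; x_2 ≥ 4 gives C(7,2) = 21; x_3 ≥ 9 gives C(2,2) = 1. Together 32.
No two caps can be exceeded simultaneously, so the pair terms are all 0.
By inclusion–exclusion the count is 55 − 32 + 0 = 23.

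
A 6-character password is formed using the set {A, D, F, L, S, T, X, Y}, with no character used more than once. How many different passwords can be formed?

20160

Choose and order 6 of the 8 symbols: the first character has 8 options, the next 7, and so on down to 3.
8 × 7 × 6 × 5 × 4 × 3 = 20160.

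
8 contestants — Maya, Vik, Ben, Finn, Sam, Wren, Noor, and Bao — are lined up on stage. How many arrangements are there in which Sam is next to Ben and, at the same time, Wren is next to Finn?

2880

Treat {Sam,Ben} as one block (2 orders) and {Wren,Finn} as another (2 orders).
That leaves 6 units to arrange: 2 × 2 × 6! = 4 × 720 = 2880.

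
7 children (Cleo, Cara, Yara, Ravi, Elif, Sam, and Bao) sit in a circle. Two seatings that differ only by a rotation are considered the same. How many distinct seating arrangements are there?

720

Around a circle, 7 distinct people have 7!/7 = (6)! = 720 rotationally distinct seatings.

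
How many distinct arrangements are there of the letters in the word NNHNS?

20

The 5 letters of NNHNS have repeats: N appearing 3 times.
So there are 5! / (3!) = 20 distinguishable arrangements.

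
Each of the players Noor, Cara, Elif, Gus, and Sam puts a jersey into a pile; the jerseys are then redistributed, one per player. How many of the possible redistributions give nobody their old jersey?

Let Aᵢ be the assignments in which player i gets their old jersey. We want the size of the complement of A₁∪…∪A_5.
By inclusion–exclusion this is Σ_{j=0}^{5} (−1)^j C(5,j)·(5−j)!.
Computing: 120 − 120 + 60 − 20 + 5 − 1 = 44.

44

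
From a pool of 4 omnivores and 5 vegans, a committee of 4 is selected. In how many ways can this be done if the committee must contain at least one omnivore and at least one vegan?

Unrestricted: C(9,4) = 126 ways to pick any 4 of the 9.
Subtract selections that omit an entire group: no omnivores → C(5,4) = 5; no vegans → C(4,4) = 1.
Both groups omitted at once is impossible, so 126 − 6 = 120.

120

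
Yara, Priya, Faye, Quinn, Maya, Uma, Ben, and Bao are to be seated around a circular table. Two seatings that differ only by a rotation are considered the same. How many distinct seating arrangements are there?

Around a circle, 8 distinct people have 8!/8 = (7)! = 5040 rotationally distinct seatings.

5040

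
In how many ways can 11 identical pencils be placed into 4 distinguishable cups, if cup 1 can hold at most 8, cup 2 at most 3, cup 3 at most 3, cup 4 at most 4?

70

Ignoring the caps, the number of non-negative solutions to x_1+…+x_4 = 11 is C(14,3) = 364.
Subtract solutions that violate a single cap (substitute x_i' = x_i − (cap_i+1)): x_1 ≥ 9 gives C(5,3) = 10; x_2 ≥ 4 gives C(10,3) = 120; x_3 ≥ 4 gives C(10,3) = 120; x_4 ≥ 5 gives C(9,3) = 84. Together 334.
Add back pairs where two caps are both exceeded: 0 + 0 + 0 + 20 + 10 + 10 = 40.
By inclusion–exclusion the count is 364 − 334 + 40 = 70.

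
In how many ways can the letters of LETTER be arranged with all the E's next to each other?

60

Treat the 2 copies of E as a single block. The multiset to arrange is then {EE, L, R, T, T}, 5 items in all.
That gives (5)!/(2!) = 60 arrangements.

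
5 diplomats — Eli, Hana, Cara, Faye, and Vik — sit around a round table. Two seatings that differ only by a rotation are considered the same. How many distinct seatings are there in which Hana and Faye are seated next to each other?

12

Glue Hana and Faye into a block (2 internal orders). Seating 4 units around a circle gives (3)! arrangements.
So 2 × (3)! = 2 × 6 = 12.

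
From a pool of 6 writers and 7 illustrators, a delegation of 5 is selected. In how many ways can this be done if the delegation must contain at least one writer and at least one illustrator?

1260

Total 5-person selections from all 13: C(13,5) = 1287.
Subtract selections that omit an entire group: no writers → C(7,5) = 21; no illustrators → C(6,5) = 6.
Both groups omitted at once is impossible, so 1287 − 27 = 1260.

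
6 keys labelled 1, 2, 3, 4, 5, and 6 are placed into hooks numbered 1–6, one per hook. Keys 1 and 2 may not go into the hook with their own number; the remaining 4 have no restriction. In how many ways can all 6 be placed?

Let Aᵢ (for i ∈ {1, 2}) be the placements that put key i in its forbidden hook. Any j of these fix j positions, leaving (6−j)! ways to fill the rest, and there are C(2,j) ways to pick which j.
By inclusion–exclusion, the number of valid placements is Σ_{j=0}^{2} (−1)^j C(2,j)·(6−j)!.
Computing: 720 − 240 + 24 = 504.

504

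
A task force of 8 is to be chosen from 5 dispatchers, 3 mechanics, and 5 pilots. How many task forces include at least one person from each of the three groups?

Unrestricted: C(13,8) = 1287 ways to pick any 8 of the 13.
Selections missing a whole group: no dispatchers → C(8,8) = 1; no mechanics → C(10,8) = 45; no pilots → C(8,8) = 1.
Add back selections omitting two groups (i.e. drawn from a single group): C(5,8) + C(3,8) + C(5,8) = 0.
By inclusion–exclusion: 1287 − 47 + 0 = 1240.

1240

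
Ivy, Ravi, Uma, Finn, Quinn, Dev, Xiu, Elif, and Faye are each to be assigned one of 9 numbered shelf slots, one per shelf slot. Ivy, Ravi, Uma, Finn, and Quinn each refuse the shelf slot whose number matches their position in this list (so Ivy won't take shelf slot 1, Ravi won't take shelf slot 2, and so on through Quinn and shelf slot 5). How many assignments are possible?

Let Aᵢ (for 1 ≤ i ≤ 5) be the placements that put person i in their forbidden shelf slot. Any j of these fix j positions, leaving (9−j)! ways to fill the rest, and there are C(5,j) ways to pick which j.
By inclusion–exclusion, the number of valid placements is Σ_{j=0}^{5} (−1)^j C(5,j)·(9−j)!.
Computing: 362880 − 201600 + 50400 − 7200 + 600 − 24 = 205056.

205056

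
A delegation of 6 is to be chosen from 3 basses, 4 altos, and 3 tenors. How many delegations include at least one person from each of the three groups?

Total 6-person selections from all 10: C(10,6) = 210.
Subtract selections that omit an entire group: no basses → C(7,6) = 7; no altos → C(6,6) = 1; no tenors → C(7,6) = 7.
Add back selections omitting two groups (i.e. drawn from a single group): C(3,6) + C(4,6) + C(3,6) = 0.
By inclusion–exclusion: 210 − 15 + 0 = 195.

195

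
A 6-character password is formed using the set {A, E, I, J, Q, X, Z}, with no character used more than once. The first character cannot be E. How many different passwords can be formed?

4320

The first character has 7−1 = 6 choices (anything except E).
The remaining 5 characters are filled from the other 6 symbols without repetition: 6 × 5 × 4 × 3 × 2 = 720.
Total: 6 × 720 = 4320.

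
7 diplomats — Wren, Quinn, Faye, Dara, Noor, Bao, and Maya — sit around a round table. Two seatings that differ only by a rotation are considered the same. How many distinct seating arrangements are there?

Fix one person's seat to break rotational symmetry; the remaining 6 people can be arranged in (6)! = 720 ways.

720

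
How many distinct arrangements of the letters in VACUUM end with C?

With the last slot taken by C, it remains to arrange the other 5 letters (VAUUM).
Those 5 letters have U appearing twice, giving (5)!/(2!) = 60.

60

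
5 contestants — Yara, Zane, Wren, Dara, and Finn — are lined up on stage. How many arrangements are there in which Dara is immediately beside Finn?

Treat {Dara, Finn} as a single unit. There are 4 units to order, and the pair itself can be ordered 2 ways.
So the count is 2·(4)! = 48.

48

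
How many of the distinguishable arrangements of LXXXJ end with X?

With the last slot taken by X, it remains to arrange the other 4 letters (LXXJ).
Those 4 letters have X appearing twice, giving (4)!/(2!) = 12.

12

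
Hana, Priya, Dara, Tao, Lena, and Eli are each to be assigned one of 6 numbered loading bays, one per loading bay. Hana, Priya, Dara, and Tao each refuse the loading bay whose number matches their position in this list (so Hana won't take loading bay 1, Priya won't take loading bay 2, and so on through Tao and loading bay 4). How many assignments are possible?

362

Let Aᵢ (for 1 ≤ i ≤ 4) be the placements that put person i in their forbidden loading bay. Any j of these fix j positions, leaving (6−j)! ways to fill the rest, and there are C(4,j) ways to pick which j.
By inclusion–exclusion, the number of valid placements is Σ_{j=0}^{4} (−1)^j C(4,j)·(6−j)!.
Computing: 720 − 480 + 144 − 24 + 2 = 362.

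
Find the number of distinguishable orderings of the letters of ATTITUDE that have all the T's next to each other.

720

Treat the 3 copies of T as a single block. The multiset to arrange is then {TTT, A, D, E, I, U}, 6 items in all.
All 6 items are distinct, so there are (6)! = 720 arrangements.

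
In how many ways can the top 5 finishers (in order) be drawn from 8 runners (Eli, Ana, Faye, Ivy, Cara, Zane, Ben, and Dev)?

6720

This is an ordered selection of 5 from 8: P(8,5).
That gives 8 × 7 × 6 × 5 × 4 = 6720.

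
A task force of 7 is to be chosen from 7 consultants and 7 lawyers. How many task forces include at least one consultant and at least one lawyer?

3430

Unrestricted: C(14,7) = 3432 ways to pick any 7 of the 14.
Subtract selections that omit an entire group: no consultants → C(7,7) = 1; no lawyers → C(7,7) = 1.
Both groups omitted at once is impossible, so 3432 − 2 = 3430.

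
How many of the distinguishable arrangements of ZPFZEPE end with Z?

180

With the last slot taken by Z, it remains to arrange the other 6 letters (PFZEPE).
Those 6 letters have E appearing twice and P appearing twice, giving (6)!/(2!·2!) = 180.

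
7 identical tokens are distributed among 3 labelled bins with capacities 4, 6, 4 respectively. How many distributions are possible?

Without the upper bounds there are C(9,2) = 36 ways to split 7 among 3 bins.
Subtract solutions that violate a single cap (substitute x_i' = x_i − (cap_i+1)): x_1 ≥ 5 gives C(4,2) = 6; x_2 ≥ 7 gives C(2,2) = 1; x_3 ≥ 5 gives C(4,2) = 6. Together 13.
No two caps can be exceeded simultaneously, so the pair terms are all 0.
By inclusion–exclusion the count is 36 − 13 + 0 = 23.

23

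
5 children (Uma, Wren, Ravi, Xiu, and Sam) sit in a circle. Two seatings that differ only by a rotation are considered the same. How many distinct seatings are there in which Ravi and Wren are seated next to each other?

Glue Ravi and Wren into a block (2 internal orders). Seating 4 units around a circle gives (3)! arrangements.
So 2 × (3)! = 2 × 6 = 12.

12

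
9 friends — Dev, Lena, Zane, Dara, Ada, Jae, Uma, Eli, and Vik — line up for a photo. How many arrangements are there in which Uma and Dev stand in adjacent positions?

Glue Uma and Dev into one block (2 internal orders), leaving 8 units to arrange in a row.
That gives 2 × 8! = 2 × 40320 = 80640.

80640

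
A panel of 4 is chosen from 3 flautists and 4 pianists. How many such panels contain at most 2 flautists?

31

Split by how many flautists are chosen (0 through 2).
Sum: C(3,0)·C(4,4) + C(3,1)·C(4,3) + C(3,2)·C(4,2) = 1 + 12 + 18 = 31.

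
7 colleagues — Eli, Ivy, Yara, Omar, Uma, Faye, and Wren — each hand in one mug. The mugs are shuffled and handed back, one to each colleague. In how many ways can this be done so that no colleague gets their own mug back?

1854

Count assignments avoiding every fixed point. For any j of the 7 colleagues fixed to their own mug, the other 7−j can be arranged in (7−j)! ways.
By inclusion–exclusion this is Σ_{j=0}^{7} (−1)^j C(7,j)·(7−j)!.
Computing: 5040 − 5040 + 2520 − 840 + 210 − 42 + 7 − 1 = 1854.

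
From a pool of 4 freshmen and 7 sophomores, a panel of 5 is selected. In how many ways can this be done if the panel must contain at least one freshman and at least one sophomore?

Total 5-person selections from all 11: C(11,5) = 462.
Selections missing a whole group: no freshmen → C(7,5) = 21; no sophomores → C(4,5) = 0.
Both groups omitted at once is impossible, so 462 − 21 = 441.

441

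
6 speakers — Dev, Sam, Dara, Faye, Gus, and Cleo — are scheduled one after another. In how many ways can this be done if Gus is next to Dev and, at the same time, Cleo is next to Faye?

Treat {Gus,Dev} as one block (2 orders) and {Cleo,Faye} as another (2 orders).
That leaves 4 units to arrange: 2 × 2 × 4! = 4 × 24 = 96.

96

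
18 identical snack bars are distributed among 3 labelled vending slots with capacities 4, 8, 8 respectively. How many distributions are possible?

6

Ignoring the caps, the number of non-negative solutions to x_1+…+x_3 = 18 is C(20,2) = 190.
Subtract solutions that violate a single cap (substitute x_i' = x_i − (cap_i+1)): x_1 ≥ 5 gives C(15,2) = 105; x_2 ≥ 9 gives C(11,2) = 55; x_3 ≥ 9 gives C(11,2) = 55. Together 215.
Add back pairs where two caps are both exceeded: 15 + 15 + 1 = 31.
By inclusion–exclusion the count is 190 − 215 + 31 = 6.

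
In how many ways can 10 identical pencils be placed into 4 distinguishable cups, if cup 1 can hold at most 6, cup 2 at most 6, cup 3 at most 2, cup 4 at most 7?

118

Ignoring the caps, the number of non-negative solutions to x_1+…+x_4 = 10 is C(13,3) = 286.
Subtract solutions that violate a single cap (substitute x_i' = x_i − (cap_i+1)): x_1 ≥ 7 gives C(6,3) = 20; x_2 ≥ 7 gives C(6,3) = 20; x_3 ≥ 3 gives C(10,3) = 120; x_4 ≥ 8 gives C(5,3) = 10. Together 170.
Add back pairs where two caps are both exceeded: 0 + 1 + 0 + 1 + 0 + 0 = 2.
By inclusion–exclusion the count is 286 − 170 + 2 = 118.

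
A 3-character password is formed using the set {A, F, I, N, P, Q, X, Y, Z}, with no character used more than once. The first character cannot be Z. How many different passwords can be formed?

448

The first character has 9−1 = 8 choices (anything except Z).
The remaining 2 characters are filled from the other 8 symbols without repetition: 8 × 7 = 56.
Total: 8 × 56 = 448.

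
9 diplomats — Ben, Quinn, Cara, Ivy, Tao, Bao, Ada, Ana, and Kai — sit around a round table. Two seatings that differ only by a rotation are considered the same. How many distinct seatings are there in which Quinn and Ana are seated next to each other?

10080

Glue Quinn and Ana into a block (2 internal orders). Seating 8 units around a circle gives (7)! arrangements.
So 2 × (7)! = 2 × 5040 = 10080.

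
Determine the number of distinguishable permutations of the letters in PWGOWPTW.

PWGOWPTW has 8 letters with P appearing twice and W appearing 3 times.
The number of distinct arrangements is 8!/(3!·2!) = 40320/12 = 3360.

3360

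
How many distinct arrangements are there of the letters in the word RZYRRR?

30

RZYRRR has 6 letters with R appearing 4 times.
The number of distinct arrangements is 6!/(4!) = 720/24 = 30.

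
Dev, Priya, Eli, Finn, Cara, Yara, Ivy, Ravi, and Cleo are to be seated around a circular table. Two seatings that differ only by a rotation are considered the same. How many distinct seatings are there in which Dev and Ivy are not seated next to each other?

All circular seatings of 9 people number (8)! = 40320.
Those with Dev next to Ivy: fuse the pair into one unit and seat 8 units around a circle — 2·(7)! = 10080.
Subtracting, 40320 − 10080 = 30240.

30240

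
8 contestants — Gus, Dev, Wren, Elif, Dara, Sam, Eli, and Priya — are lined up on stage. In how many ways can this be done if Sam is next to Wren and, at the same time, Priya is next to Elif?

2880

Treat {Sam,Wren} as one block (2 orders) and {Priya,Elif} as another (2 orders).
That leaves 6 units to arrange: 2 × 2 × 6! = 4 × 720 = 2880.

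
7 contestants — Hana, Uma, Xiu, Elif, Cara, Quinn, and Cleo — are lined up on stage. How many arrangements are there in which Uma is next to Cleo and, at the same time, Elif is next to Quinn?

Treat {Uma,Cleo} as one block (2 orders) and {Elif,Quinn} as another (2 orders).
That leaves 5 units to arrange: 2 × 2 × 5! = 4 × 120 = 480.

480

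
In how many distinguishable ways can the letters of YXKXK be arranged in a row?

30

Letter multiplicities in YXKXK: K×2, X×2, Y×1.
Dividing 5! = 120 by 2!·2! = 4 for the repeated letters gives 30.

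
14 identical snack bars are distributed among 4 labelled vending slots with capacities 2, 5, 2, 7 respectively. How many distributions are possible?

10

Ignoring the caps, the number of non-negative solutions to x_1+…+x_4 = 14 is C(17,3) = 680.
Subtract solutions that violate a single cap (substitute x_i' = x_i − (cap_i+1)): x_1 ≥ 3 gives C(14,3) = 364; x_2 ≥ 6 gives C(11,3) = 165; x_3 ≥ 3 gives C(14,3) = 364; x_4 ≥ 8 gives C(9,3) = 84. Together 977.
Add back pairs where two caps are both exceeded: 56 + 165 + 20 + 56 + 1 + 20 = 318.
Subtract triples: 10 + 0 + 1 + 0 = 11.
By inclusion–exclusion the count is 680 − 977 + 318 − 11 = 10.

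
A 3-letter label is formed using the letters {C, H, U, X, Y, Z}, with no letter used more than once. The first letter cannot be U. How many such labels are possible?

The first letter has 6−1 = 5 choices (anything except U).
The remaining 2 letters are filled from the other 5 symbols without repetition: 5 × 4 = 20.
Total: 5 × 20 = 100.

100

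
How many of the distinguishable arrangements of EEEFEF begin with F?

Fix F in the first position and arrange the remaining 5 letters.
Those 5 letters have E appearing 4 times, giving (5)!/(4!) = 5.

5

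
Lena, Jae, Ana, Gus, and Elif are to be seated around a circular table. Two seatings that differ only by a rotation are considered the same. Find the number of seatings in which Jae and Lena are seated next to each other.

Treat {Jae, Lena} as one unit (2 internal orders) and seat the resulting 4 units around the table: (3)! circular arrangements.
So 2 × (3)! = 2 × 6 = 12.

12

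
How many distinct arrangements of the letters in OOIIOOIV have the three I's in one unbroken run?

Treat the 3 copies of I as a single block. The multiset to arrange is then {III, O, O, O, O, V}, 6 items in all.
That gives (6)!/(4!) = 30 arrangements.

30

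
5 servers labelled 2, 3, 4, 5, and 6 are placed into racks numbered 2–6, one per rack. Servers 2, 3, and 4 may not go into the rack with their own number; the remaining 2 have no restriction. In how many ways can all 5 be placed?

64

Let Aᵢ (for i ∈ {2, 3, 4}) be the placements that put server i in its forbidden rack. Any j of these fix j positions, leaving (5−j)! ways to fill the rest, and there are C(3,j) ways to pick which j.
By inclusion–exclusion, the number of valid placements is Σ_{j=0}^{3} (−1)^j C(3,j)·(5−j)!.
Computing: 120 − 72 + 18 − 2 = 64.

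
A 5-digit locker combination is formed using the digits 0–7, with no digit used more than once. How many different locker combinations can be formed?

6720

With no repetition, fill the 5 digits in order: 8 choices, then 7, down to 4.
That product is 8 × 7 × 6 × 5 × 4 = 6720.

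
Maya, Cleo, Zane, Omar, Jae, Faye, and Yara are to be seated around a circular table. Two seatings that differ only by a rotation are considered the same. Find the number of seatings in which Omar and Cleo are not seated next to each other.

480

All circular seatings of 7 people number (6)! = 720.
Those with Omar next to Cleo: fuse the pair into one unit and seat 6 units around a circle — 2·(5)! = 240.
Subtracting, 720 − 240 = 480.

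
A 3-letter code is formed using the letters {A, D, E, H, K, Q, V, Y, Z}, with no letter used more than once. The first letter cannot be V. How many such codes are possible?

448

The first letter has 9−1 = 8 choices (anything except V).
The remaining 2 letters are filled from the other 8 symbols without repetition: 8 × 7 = 56.
Total: 8 × 56 = 448.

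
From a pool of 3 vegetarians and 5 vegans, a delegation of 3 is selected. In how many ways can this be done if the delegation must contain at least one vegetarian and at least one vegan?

45

Unrestricted: C(8,3) = 56 ways to pick any 3 of the 8.
Selections missing a whole group: no vegetarians → C(5,3) = 10; no vegans → C(3,3) = 1.
Both groups omitted at once is impossible, so 56 − 11 = 45.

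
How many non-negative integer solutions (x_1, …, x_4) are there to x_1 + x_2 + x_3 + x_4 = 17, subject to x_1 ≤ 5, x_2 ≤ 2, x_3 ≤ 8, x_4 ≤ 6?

31

Ignoring the caps, the number of non-negative solutions to x_1+…+x_4 = 17 is C(20,3) = 1140.
Subtract solutions that violate a single cap (substitute x_i' = x_i − (cap_i+1)): x_1 ≥ 6 gives C(14,3) = 364; x_2 ≥ 3 gives C(17,3) = 680; x_3 ≥ 9 gives C(11,3) = 165; x_4 ≥ 7 gives C(13,3) = 286. Together 1495.
Add back pairs where two caps are both exceeded: 165 + 10 + 35 + 56 + 120 + 4 = 390.
Subtract triples: 0 + 4 + 0 + 0 = 4.
By inclusion–exclusion the count is 1140 − 1495 + 390 − 4 = 31.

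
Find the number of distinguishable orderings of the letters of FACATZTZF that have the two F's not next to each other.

17640

Total arrangements of FACATZTZF: 9!/(2!·2!·2!·2!) = 22680.
Arrangements with the F's together: treat FF as one letter, giving (8)!/(2!·2!·2!) = 5040.
Subtracting, 22680 − 5040 = 17640 arrangements keep the F's apart.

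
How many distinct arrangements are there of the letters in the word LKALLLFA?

840

LKALLLFA has 8 letters with A appearing twice and L appearing 4 times.
Dividing 8! = 40320 by 4!·2! = 48 for the repeated letters gives 840.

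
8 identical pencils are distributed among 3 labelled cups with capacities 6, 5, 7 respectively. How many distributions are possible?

35

Without the upper bounds there are C(10,2) = 45 ways to split 8 among 3 cups.
Subtract solutions that violate a single cap (substitute x_i' = x_i − (cap_i+1)): x_1 ≥ 7 gives C(3,2) = 3; x_2 ≥ 6 gives C(4,2) = 6; x_3 ≥ 8 gives C(2,2) = 1. Together 10.
No two caps can be exceeded simultaneously, so the pair terms are all 0.
By inclusion–exclusion the count is 45 − 10 + 0 = 35.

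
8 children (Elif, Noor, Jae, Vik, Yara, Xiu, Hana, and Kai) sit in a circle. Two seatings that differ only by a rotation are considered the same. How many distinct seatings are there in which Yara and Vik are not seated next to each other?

All circular seatings of 8 people number (7)! = 5040.
Those with Yara next to Vik: fuse the pair into one unit and seat 7 units around a circle — 2·(6)! = 1440.
Subtracting, 5040 − 1440 = 3600.

3600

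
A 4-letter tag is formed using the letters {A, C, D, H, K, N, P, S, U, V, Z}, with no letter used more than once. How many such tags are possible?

Choose and order 4 of the 11 symbols: the first letter has 11 options, the next 10, then 9, 8.
11 × 10 × 9 × 8 = 7920.

7920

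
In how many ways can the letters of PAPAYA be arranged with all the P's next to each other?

Treat the 2 copies of P as a single block. The multiset to arrange is then {PP, A, A, A, Y}, 5 items in all.
That gives (5)!/(3!) = 20 arrangements.

20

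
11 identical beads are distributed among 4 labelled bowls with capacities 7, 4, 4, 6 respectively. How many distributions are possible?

Ignoring the caps, the number of non-negative solutions to x_1+…+x_4 = 11 is C(14,3) = 364.
Subtract solutions that violate a single cap (substitute x_i' = x_i − (cap_i+1)): x_1 ≥ 8 gives C(6,3) = 20; x_2 ≥ 5 gives C(9,3) = 84; x_3 ≥ 5 gives C(9,3) = 84; x_4 ≥ 7 gives C(7,3) = 35. Together 223.
Add back pairs where two caps are both exceeded: 0 + 0 + 0 + 4 + 0 + 0 = 4.
By inclusion–exclusion the count is 364 − 223 + 4 = 145.

145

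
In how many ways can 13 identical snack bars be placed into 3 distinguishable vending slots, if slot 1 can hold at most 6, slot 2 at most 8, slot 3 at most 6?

By stars and bars, unrestricted non-negative solutions to x_1+…+x_3 = 13 number C(13+2,2) = 105.
Subtract solutions that violate a single cap (substitute x_i' = x_i − (cap_i+1)): x_1 ≥ 7 gives C(8,2) = 28; x_2 ≥ 9 gives C(6,2) = 15; x_3 ≥ 7 gives C(8,2) = 28. Together 71.
No two caps can be exceeded simultaneously, so the pair terms are all 0.
By inclusion–exclusion the count is 105 − 71 + 0 = 34.

34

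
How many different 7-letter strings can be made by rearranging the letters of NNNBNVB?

105

Letter multiplicities in NNNBNVB: B×2, N×4, V×1.
So there are 7! / (4!·2!) = 105 distinguishable arrangements.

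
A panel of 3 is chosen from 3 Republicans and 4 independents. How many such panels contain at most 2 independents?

Split by how many independents are chosen (0 through 2).
Sum: C(4,0)·C(3,3) + C(4,1)·C(3,2) + C(4,2)·C(3,1) = 1 + 12 + 18 = 31.

31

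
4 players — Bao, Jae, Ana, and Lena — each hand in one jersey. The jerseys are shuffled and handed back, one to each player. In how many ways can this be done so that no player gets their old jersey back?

9

This is the derangement count D_4: permutations of 4 items with no fixed point.
By inclusion–exclusion this is Σ_{j=0}^{4} (−1)^j C(4,j)·(4−j)!.
Computing: 24 − 24 + 12 − 4 + 1 = 9.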